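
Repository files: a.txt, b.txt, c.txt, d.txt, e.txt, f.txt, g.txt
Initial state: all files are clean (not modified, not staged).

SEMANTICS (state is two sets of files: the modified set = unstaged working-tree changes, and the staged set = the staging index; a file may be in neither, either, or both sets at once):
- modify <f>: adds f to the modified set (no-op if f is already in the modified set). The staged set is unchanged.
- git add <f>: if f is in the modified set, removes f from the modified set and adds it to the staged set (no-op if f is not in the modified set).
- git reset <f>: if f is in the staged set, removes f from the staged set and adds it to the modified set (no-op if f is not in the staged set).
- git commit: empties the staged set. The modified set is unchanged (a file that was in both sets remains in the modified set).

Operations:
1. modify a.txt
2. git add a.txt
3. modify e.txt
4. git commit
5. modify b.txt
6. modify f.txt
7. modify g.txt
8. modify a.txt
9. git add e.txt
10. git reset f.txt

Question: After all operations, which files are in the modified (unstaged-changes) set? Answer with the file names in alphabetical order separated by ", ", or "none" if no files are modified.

After op 1 (modify a.txt): modified={a.txt} staged={none}
After op 2 (git add a.txt): modified={none} staged={a.txt}
After op 3 (modify e.txt): modified={e.txt} staged={a.txt}
After op 4 (git commit): modified={e.txt} staged={none}
After op 5 (modify b.txt): modified={b.txt, e.txt} staged={none}
After op 6 (modify f.txt): modified={b.txt, e.txt, f.txt} staged={none}
After op 7 (modify g.txt): modified={b.txt, e.txt, f.txt, g.txt} staged={none}
After op 8 (modify a.txt): modified={a.txt, b.txt, e.txt, f.txt, g.txt} staged={none}
After op 9 (git add e.txt): modified={a.txt, b.txt, f.txt, g.txt} staged={e.txt}
After op 10 (git reset f.txt): modified={a.txt, b.txt, f.txt, g.txt} staged={e.txt}

Answer: a.txt, b.txt, f.txt, g.txt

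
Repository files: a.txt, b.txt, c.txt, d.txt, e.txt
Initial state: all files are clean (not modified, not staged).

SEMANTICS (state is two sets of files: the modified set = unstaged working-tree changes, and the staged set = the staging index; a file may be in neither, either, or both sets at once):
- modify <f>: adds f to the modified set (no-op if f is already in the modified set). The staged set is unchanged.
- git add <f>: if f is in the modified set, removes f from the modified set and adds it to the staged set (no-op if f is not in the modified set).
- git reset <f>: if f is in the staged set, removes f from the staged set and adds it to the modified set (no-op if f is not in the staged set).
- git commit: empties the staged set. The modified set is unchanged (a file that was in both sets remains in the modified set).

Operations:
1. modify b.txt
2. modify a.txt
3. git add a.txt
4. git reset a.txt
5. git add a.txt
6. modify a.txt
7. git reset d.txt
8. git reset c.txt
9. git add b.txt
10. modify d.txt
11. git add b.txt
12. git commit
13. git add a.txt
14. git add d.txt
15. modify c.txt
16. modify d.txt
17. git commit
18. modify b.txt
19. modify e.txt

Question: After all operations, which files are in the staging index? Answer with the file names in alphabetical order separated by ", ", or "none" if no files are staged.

Answer: none

Derivation:
After op 1 (modify b.txt): modified={b.txt} staged={none}
After op 2 (modify a.txt): modified={a.txt, b.txt} staged={none}
After op 3 (git add a.txt): modified={b.txt} staged={a.txt}
After op 4 (git reset a.txt): modified={a.txt, b.txt} staged={none}
After op 5 (git add a.txt): modified={b.txt} staged={a.txt}
After op 6 (modify a.txt): modified={a.txt, b.txt} staged={a.txt}
After op 7 (git reset d.txt): modified={a.txt, b.txt} staged={a.txt}
After op 8 (git reset c.txt): modified={a.txt, b.txt} staged={a.txt}
After op 9 (git add b.txt): modified={a.txt} staged={a.txt, b.txt}
After op 10 (modify d.txt): modified={a.txt, d.txt} staged={a.txt, b.txt}
After op 11 (git add b.txt): modified={a.txt, d.txt} staged={a.txt, b.txt}
After op 12 (git commit): modified={a.txt, d.txt} staged={none}
After op 13 (git add a.txt): modified={d.txt} staged={a.txt}
After op 14 (git add d.txt): modified={none} staged={a.txt, d.txt}
After op 15 (modify c.txt): modified={c.txt} staged={a.txt, d.txt}
After op 16 (modify d.txt): modified={c.txt, d.txt} staged={a.txt, d.txt}
After op 17 (git commit): modified={c.txt, d.txt} staged={none}
After op 18 (modify b.txt): modified={b.txt, c.txt, d.txt} staged={none}
After op 19 (modify e.txt): modified={b.txt, c.txt, d.txt, e.txt} staged={none}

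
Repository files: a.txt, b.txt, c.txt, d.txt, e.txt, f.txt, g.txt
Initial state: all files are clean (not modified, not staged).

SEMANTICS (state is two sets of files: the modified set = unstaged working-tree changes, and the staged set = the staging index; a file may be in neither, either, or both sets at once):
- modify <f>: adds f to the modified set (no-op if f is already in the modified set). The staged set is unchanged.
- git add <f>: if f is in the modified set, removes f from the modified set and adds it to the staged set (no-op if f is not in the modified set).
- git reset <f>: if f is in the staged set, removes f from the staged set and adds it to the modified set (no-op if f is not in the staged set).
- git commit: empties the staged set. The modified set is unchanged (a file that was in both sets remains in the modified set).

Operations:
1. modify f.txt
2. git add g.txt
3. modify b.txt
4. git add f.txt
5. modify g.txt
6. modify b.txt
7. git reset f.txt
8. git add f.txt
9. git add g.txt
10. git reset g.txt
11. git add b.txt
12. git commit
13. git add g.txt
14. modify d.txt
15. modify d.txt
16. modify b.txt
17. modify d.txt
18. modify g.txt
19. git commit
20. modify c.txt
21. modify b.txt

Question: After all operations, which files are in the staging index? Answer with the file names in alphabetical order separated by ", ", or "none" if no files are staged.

Answer: none

Derivation:
After op 1 (modify f.txt): modified={f.txt} staged={none}
After op 2 (git add g.txt): modified={f.txt} staged={none}
After op 3 (modify b.txt): modified={b.txt, f.txt} staged={none}
After op 4 (git add f.txt): modified={b.txt} staged={f.txt}
After op 5 (modify g.txt): modified={b.txt, g.txt} staged={f.txt}
After op 6 (modify b.txt): modified={b.txt, g.txt} staged={f.txt}
After op 7 (git reset f.txt): modified={b.txt, f.txt, g.txt} staged={none}
After op 8 (git add f.txt): modified={b.txt, g.txt} staged={f.txt}
After op 9 (git add g.txt): modified={b.txt} staged={f.txt, g.txt}
After op 10 (git reset g.txt): modified={b.txt, g.txt} staged={f.txt}
After op 11 (git add b.txt): modified={g.txt} staged={b.txt, f.txt}
After op 12 (git commit): modified={g.txt} staged={none}
After op 13 (git add g.txt): modified={none} staged={g.txt}
After op 14 (modify d.txt): modified={d.txt} staged={g.txt}
After op 15 (modify d.txt): modified={d.txt} staged={g.txt}
After op 16 (modify b.txt): modified={b.txt, d.txt} staged={g.txt}
After op 17 (modify d.txt): modified={b.txt, d.txt} staged={g.txt}
After op 18 (modify g.txt): modified={b.txt, d.txt, g.txt} staged={g.txt}
After op 19 (git commit): modified={b.txt, d.txt, g.txt} staged={none}
After op 20 (modify c.txt): modified={b.txt, c.txt, d.txt, g.txt} staged={none}
After op 21 (modify b.txt): modified={b.txt, c.txt, d.txt, g.txt} staged={none}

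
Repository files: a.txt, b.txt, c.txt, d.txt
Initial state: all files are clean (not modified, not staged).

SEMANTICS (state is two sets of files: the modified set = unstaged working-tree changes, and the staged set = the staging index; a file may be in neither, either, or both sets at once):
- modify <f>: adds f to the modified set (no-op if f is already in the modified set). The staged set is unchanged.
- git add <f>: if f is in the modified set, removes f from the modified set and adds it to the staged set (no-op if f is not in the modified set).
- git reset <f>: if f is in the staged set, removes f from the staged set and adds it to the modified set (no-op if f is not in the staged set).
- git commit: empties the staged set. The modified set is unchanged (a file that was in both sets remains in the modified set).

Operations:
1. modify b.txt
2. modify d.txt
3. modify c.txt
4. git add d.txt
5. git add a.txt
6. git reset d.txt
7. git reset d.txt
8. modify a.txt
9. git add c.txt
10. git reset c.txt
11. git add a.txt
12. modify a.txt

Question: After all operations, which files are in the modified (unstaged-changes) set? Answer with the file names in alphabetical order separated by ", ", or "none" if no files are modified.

Answer: a.txt, b.txt, c.txt, d.txt

Derivation:
After op 1 (modify b.txt): modified={b.txt} staged={none}
After op 2 (modify d.txt): modified={b.txt, d.txt} staged={none}
After op 3 (modify c.txt): modified={b.txt, c.txt, d.txt} staged={none}
After op 4 (git add d.txt): modified={b.txt, c.txt} staged={d.txt}
After op 5 (git add a.txt): modified={b.txt, c.txt} staged={d.txt}
After op 6 (git reset d.txt): modified={b.txt, c.txt, d.txt} staged={none}
After op 7 (git reset d.txt): modified={b.txt, c.txt, d.txt} staged={none}
After op 8 (modify a.txt): modified={a.txt, b.txt, c.txt, d.txt} staged={none}
After op 9 (git add c.txt): modified={a.txt, b.txt, d.txt} staged={c.txt}
After op 10 (git reset c.txt): modified={a.txt, b.txt, c.txt, d.txt} staged={none}
After op 11 (git add a.txt): modified={b.txt, c.txt, d.txt} staged={a.txt}
After op 12 (modify a.txt): modified={a.txt, b.txt, c.txt, d.txt} staged={a.txt}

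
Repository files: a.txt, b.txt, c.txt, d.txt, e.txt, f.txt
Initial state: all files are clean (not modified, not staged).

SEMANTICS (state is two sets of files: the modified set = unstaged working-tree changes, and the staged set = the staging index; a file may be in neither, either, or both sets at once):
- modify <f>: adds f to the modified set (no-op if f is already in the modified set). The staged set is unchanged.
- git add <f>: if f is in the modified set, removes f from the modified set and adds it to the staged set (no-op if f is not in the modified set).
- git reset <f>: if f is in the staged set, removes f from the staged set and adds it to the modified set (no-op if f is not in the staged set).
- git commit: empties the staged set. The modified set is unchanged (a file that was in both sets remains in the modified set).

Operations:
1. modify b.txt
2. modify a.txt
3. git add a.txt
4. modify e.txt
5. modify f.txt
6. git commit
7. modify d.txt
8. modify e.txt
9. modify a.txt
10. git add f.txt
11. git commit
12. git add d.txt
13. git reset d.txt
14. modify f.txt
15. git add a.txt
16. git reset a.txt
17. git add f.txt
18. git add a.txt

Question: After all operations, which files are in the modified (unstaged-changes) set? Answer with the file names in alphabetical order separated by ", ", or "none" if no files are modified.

After op 1 (modify b.txt): modified={b.txt} staged={none}
After op 2 (modify a.txt): modified={a.txt, b.txt} staged={none}
After op 3 (git add a.txt): modified={b.txt} staged={a.txt}
After op 4 (modify e.txt): modified={b.txt, e.txt} staged={a.txt}
After op 5 (modify f.txt): modified={b.txt, e.txt, f.txt} staged={a.txt}
After op 6 (git commit): modified={b.txt, e.txt, f.txt} staged={none}
After op 7 (modify d.txt): modified={b.txt, d.txt, e.txt, f.txt} staged={none}
After op 8 (modify e.txt): modified={b.txt, d.txt, e.txt, f.txt} staged={none}
After op 9 (modify a.txt): modified={a.txt, b.txt, d.txt, e.txt, f.txt} staged={none}
After op 10 (git add f.txt): modified={a.txt, b.txt, d.txt, e.txt} staged={f.txt}
After op 11 (git commit): modified={a.txt, b.txt, d.txt, e.txt} staged={none}
After op 12 (git add d.txt): modified={a.txt, b.txt, e.txt} staged={d.txt}
After op 13 (git reset d.txt): modified={a.txt, b.txt, d.txt, e.txt} staged={none}
After op 14 (modify f.txt): modified={a.txt, b.txt, d.txt, e.txt, f.txt} staged={none}
After op 15 (git add a.txt): modified={b.txt, d.txt, e.txt, f.txt} staged={a.txt}
After op 16 (git reset a.txt): modified={a.txt, b.txt, d.txt, e.txt, f.txt} staged={none}
After op 17 (git add f.txt): modified={a.txt, b.txt, d.txt, e.txt} staged={f.txt}
After op 18 (git add a.txt): modified={b.txt, d.txt, e.txt} staged={a.txt, f.txt}

Answer: b.txt, d.txt, e.txt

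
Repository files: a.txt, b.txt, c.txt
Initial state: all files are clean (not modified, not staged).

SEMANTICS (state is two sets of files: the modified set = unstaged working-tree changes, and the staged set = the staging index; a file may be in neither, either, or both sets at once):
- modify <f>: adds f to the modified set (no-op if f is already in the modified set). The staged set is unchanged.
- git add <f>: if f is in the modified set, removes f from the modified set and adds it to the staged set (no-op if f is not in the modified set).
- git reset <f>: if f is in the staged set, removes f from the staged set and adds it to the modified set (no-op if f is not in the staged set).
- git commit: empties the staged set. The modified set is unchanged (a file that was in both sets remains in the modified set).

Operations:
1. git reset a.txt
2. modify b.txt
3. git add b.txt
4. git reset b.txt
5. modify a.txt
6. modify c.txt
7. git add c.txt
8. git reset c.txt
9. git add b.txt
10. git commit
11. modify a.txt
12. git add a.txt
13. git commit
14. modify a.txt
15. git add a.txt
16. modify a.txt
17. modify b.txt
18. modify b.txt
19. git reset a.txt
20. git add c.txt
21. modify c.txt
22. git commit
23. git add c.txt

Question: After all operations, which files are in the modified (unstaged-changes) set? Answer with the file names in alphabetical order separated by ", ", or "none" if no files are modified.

After op 1 (git reset a.txt): modified={none} staged={none}
After op 2 (modify b.txt): modified={b.txt} staged={none}
After op 3 (git add b.txt): modified={none} staged={b.txt}
After op 4 (git reset b.txt): modified={b.txt} staged={none}
After op 5 (modify a.txt): modified={a.txt, b.txt} staged={none}
After op 6 (modify c.txt): modified={a.txt, b.txt, c.txt} staged={none}
After op 7 (git add c.txt): modified={a.txt, b.txt} staged={c.txt}
After op 8 (git reset c.txt): modified={a.txt, b.txt, c.txt} staged={none}
After op 9 (git add b.txt): modified={a.txt, c.txt} staged={b.txt}
After op 10 (git commit): modified={a.txt, c.txt} staged={none}
After op 11 (modify a.txt): modified={a.txt, c.txt} staged={none}
After op 12 (git add a.txt): modified={c.txt} staged={a.txt}
After op 13 (git commit): modified={c.txt} staged={none}
After op 14 (modify a.txt): modified={a.txt, c.txt} staged={none}
After op 15 (git add a.txt): modified={c.txt} staged={a.txt}
After op 16 (modify a.txt): modified={a.txt, c.txt} staged={a.txt}
After op 17 (modify b.txt): modified={a.txt, b.txt, c.txt} staged={a.txt}
After op 18 (modify b.txt): modified={a.txt, b.txt, c.txt} staged={a.txt}
After op 19 (git reset a.txt): modified={a.txt, b.txt, c.txt} staged={none}
After op 20 (git add c.txt): modified={a.txt, b.txt} staged={c.txt}
After op 21 (modify c.txt): modified={a.txt, b.txt, c.txt} staged={c.txt}
After op 22 (git commit): modified={a.txt, b.txt, c.txt} staged={none}
After op 23 (git add c.txt): modified={a.txt, b.txt} staged={c.txt}

Answer: a.txt, b.txt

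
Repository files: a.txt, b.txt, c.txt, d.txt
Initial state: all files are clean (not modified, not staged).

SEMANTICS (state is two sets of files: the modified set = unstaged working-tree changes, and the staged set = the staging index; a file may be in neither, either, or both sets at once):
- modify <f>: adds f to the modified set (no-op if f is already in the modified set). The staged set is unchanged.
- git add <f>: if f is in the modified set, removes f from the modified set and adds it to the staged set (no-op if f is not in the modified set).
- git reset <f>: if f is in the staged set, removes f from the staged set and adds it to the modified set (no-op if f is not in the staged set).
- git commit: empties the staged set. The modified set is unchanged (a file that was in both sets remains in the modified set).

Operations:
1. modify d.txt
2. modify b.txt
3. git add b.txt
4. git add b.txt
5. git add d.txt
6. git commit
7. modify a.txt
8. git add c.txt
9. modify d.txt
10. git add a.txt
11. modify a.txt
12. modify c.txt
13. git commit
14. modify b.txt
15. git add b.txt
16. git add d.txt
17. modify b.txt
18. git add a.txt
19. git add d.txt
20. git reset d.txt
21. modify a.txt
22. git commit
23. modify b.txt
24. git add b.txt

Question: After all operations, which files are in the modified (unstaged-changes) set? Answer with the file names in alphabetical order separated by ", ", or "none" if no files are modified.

After op 1 (modify d.txt): modified={d.txt} staged={none}
After op 2 (modify b.txt): modified={b.txt, d.txt} staged={none}
After op 3 (git add b.txt): modified={d.txt} staged={b.txt}
After op 4 (git add b.txt): modified={d.txt} staged={b.txt}
After op 5 (git add d.txt): modified={none} staged={b.txt, d.txt}
After op 6 (git commit): modified={none} staged={none}
After op 7 (modify a.txt): modified={a.txt} staged={none}
After op 8 (git add c.txt): modified={a.txt} staged={none}
After op 9 (modify d.txt): modified={a.txt, d.txt} staged={none}
After op 10 (git add a.txt): modified={d.txt} staged={a.txt}
After op 11 (modify a.txt): modified={a.txt, d.txt} staged={a.txt}
After op 12 (modify c.txt): modified={a.txt, c.txt, d.txt} staged={a.txt}
After op 13 (git commit): modified={a.txt, c.txt, d.txt} staged={none}
After op 14 (modify b.txt): modified={a.txt, b.txt, c.txt, d.txt} staged={none}
After op 15 (git add b.txt): modified={a.txt, c.txt, d.txt} staged={b.txt}
After op 16 (git add d.txt): modified={a.txt, c.txt} staged={b.txt, d.txt}
After op 17 (modify b.txt): modified={a.txt, b.txt, c.txt} staged={b.txt, d.txt}
After op 18 (git add a.txt): modified={b.txt, c.txt} staged={a.txt, b.txt, d.txt}
After op 19 (git add d.txt): modified={b.txt, c.txt} staged={a.txt, b.txt, d.txt}
After op 20 (git reset d.txt): modified={b.txt, c.txt, d.txt} staged={a.txt, b.txt}
After op 21 (modify a.txt): modified={a.txt, b.txt, c.txt, d.txt} staged={a.txt, b.txt}
After op 22 (git commit): modified={a.txt, b.txt, c.txt, d.txt} staged={none}
After op 23 (modify b.txt): modified={a.txt, b.txt, c.txt, d.txt} staged={none}
After op 24 (git add b.txt): modified={a.txt, c.txt, d.txt} staged={b.txt}

Answer: a.txt, c.txt, d.txt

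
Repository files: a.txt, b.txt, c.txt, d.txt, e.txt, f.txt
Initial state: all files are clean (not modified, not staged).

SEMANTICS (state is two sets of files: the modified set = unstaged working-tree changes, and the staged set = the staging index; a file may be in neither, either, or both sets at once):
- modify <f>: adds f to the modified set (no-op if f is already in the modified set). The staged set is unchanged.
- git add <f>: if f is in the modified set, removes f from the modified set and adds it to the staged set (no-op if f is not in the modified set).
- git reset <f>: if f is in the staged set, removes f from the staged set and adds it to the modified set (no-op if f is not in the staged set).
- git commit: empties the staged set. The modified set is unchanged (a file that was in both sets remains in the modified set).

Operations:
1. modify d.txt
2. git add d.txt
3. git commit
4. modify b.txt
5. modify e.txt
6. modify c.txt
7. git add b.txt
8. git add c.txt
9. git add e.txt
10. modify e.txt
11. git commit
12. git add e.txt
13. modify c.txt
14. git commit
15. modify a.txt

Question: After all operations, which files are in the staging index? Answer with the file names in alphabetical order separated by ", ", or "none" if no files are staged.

Answer: none

Derivation:
After op 1 (modify d.txt): modified={d.txt} staged={none}
After op 2 (git add d.txt): modified={none} staged={d.txt}
After op 3 (git commit): modified={none} staged={none}
After op 4 (modify b.txt): modified={b.txt} staged={none}
After op 5 (modify e.txt): modified={b.txt, e.txt} staged={none}
After op 6 (modify c.txt): modified={b.txt, c.txt, e.txt} staged={none}
After op 7 (git add b.txt): modified={c.txt, e.txt} staged={b.txt}
After op 8 (git add c.txt): modified={e.txt} staged={b.txt, c.txt}
After op 9 (git add e.txt): modified={none} staged={b.txt, c.txt, e.txt}
After op 10 (modify e.txt): modified={e.txt} staged={b.txt, c.txt, e.txt}
After op 11 (git commit): modified={e.txt} staged={none}
After op 12 (git add e.txt): modified={none} staged={e.txt}
After op 13 (modify c.txt): modified={c.txt} staged={e.txt}
After op 14 (git commit): modified={c.txt} staged={none}
After op 15 (modify a.txt): modified={a.txt, c.txt} staged={none}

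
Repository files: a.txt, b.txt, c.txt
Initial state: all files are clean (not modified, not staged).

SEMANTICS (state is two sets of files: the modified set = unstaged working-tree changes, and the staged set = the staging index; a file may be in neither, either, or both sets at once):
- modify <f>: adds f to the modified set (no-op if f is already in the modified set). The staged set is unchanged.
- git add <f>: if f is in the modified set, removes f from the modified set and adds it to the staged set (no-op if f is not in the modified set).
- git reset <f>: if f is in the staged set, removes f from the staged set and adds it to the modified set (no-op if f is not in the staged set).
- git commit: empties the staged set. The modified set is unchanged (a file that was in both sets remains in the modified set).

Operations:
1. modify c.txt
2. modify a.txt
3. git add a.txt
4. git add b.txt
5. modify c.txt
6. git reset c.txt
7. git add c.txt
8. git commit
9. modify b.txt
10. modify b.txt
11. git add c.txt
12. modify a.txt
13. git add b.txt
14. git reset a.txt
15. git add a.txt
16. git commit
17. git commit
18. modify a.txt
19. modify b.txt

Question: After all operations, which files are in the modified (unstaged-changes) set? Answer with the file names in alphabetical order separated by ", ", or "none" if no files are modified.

Answer: a.txt, b.txt

Derivation:
After op 1 (modify c.txt): modified={c.txt} staged={none}
After op 2 (modify a.txt): modified={a.txt, c.txt} staged={none}
After op 3 (git add a.txt): modified={c.txt} staged={a.txt}
After op 4 (git add b.txt): modified={c.txt} staged={a.txt}
After op 5 (modify c.txt): modified={c.txt} staged={a.txt}
After op 6 (git reset c.txt): modified={c.txt} staged={a.txt}
After op 7 (git add c.txt): modified={none} staged={a.txt, c.txt}
After op 8 (git commit): modified={none} staged={none}
After op 9 (modify b.txt): modified={b.txt} staged={none}
After op 10 (modify b.txt): modified={b.txt} staged={none}
After op 11 (git add c.txt): modified={b.txt} staged={none}
After op 12 (modify a.txt): modified={a.txt, b.txt} staged={none}
After op 13 (git add b.txt): modified={a.txt} staged={b.txt}
After op 14 (git reset a.txt): modified={a.txt} staged={b.txt}
After op 15 (git add a.txt): modified={none} staged={a.txt, b.txt}
After op 16 (git commit): modified={none} staged={none}
After op 17 (git commit): modified={none} staged={none}
After op 18 (modify a.txt): modified={a.txt} staged={none}
After op 19 (modify b.txt): modified={a.txt, b.txt} staged={none}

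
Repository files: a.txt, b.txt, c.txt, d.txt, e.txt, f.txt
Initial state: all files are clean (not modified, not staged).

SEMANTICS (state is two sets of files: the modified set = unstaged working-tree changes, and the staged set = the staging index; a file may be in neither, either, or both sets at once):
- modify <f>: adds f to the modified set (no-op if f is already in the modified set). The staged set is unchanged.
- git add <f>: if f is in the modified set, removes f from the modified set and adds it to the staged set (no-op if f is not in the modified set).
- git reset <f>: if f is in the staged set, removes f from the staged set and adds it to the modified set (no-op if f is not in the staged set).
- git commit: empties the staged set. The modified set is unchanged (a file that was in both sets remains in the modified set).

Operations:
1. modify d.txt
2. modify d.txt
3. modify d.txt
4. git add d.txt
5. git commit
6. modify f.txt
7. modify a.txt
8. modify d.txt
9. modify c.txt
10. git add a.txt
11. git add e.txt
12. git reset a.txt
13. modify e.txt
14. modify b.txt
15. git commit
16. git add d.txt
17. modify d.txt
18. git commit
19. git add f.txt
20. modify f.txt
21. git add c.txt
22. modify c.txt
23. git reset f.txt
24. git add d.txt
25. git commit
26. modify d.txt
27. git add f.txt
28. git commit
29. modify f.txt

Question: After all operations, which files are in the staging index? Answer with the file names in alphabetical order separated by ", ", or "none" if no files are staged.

Answer: none

Derivation:
After op 1 (modify d.txt): modified={d.txt} staged={none}
After op 2 (modify d.txt): modified={d.txt} staged={none}
After op 3 (modify d.txt): modified={d.txt} staged={none}
After op 4 (git add d.txt): modified={none} staged={d.txt}
After op 5 (git commit): modified={none} staged={none}
After op 6 (modify f.txt): modified={f.txt} staged={none}
After op 7 (modify a.txt): modified={a.txt, f.txt} staged={none}
After op 8 (modify d.txt): modified={a.txt, d.txt, f.txt} staged={none}
After op 9 (modify c.txt): modified={a.txt, c.txt, d.txt, f.txt} staged={none}
After op 10 (git add a.txt): modified={c.txt, d.txt, f.txt} staged={a.txt}
After op 11 (git add e.txt): modified={c.txt, d.txt, f.txt} staged={a.txt}
After op 12 (git reset a.txt): modified={a.txt, c.txt, d.txt, f.txt} staged={none}
After op 13 (modify e.txt): modified={a.txt, c.txt, d.txt, e.txt, f.txt} staged={none}
After op 14 (modify b.txt): modified={a.txt, b.txt, c.txt, d.txt, e.txt, f.txt} staged={none}
After op 15 (git commit): modified={a.txt, b.txt, c.txt, d.txt, e.txt, f.txt} staged={none}
After op 16 (git add d.txt): modified={a.txt, b.txt, c.txt, e.txt, f.txt} staged={d.txt}
After op 17 (modify d.txt): modified={a.txt, b.txt, c.txt, d.txt, e.txt, f.txt} staged={d.txt}
After op 18 (git commit): modified={a.txt, b.txt, c.txt, d.txt, e.txt, f.txt} staged={none}
After op 19 (git add f.txt): modified={a.txt, b.txt, c.txt, d.txt, e.txt} staged={f.txt}
After op 20 (modify f.txt): modified={a.txt, b.txt, c.txt, d.txt, e.txt, f.txt} staged={f.txt}
After op 21 (git add c.txt): modified={a.txt, b.txt, d.txt, e.txt, f.txt} staged={c.txt, f.txt}
After op 22 (modify c.txt): modified={a.txt, b.txt, c.txt, d.txt, e.txt, f.txt} staged={c.txt, f.txt}
After op 23 (git reset f.txt): modified={a.txt, b.txt, c.txt, d.txt, e.txt, f.txt} staged={c.txt}
After op 24 (git add d.txt): modified={a.txt, b.txt, c.txt, e.txt, f.txt} staged={c.txt, d.txt}
After op 25 (git commit): modified={a.txt, b.txt, c.txt, e.txt, f.txt} staged={none}
After op 26 (modify d.txt): modified={a.txt, b.txt, c.txt, d.txt, e.txt, f.txt} staged={none}
After op 27 (git add f.txt): modified={a.txt, b.txt, c.txt, d.txt, e.txt} staged={f.txt}
After op 28 (git commit): modified={a.txt, b.txt, c.txt, d.txt, e.txt} staged={none}
After op 29 (modify f.txt): modified={a.txt, b.txt, c.txt, d.txt, e.txt, f.txt} staged={none}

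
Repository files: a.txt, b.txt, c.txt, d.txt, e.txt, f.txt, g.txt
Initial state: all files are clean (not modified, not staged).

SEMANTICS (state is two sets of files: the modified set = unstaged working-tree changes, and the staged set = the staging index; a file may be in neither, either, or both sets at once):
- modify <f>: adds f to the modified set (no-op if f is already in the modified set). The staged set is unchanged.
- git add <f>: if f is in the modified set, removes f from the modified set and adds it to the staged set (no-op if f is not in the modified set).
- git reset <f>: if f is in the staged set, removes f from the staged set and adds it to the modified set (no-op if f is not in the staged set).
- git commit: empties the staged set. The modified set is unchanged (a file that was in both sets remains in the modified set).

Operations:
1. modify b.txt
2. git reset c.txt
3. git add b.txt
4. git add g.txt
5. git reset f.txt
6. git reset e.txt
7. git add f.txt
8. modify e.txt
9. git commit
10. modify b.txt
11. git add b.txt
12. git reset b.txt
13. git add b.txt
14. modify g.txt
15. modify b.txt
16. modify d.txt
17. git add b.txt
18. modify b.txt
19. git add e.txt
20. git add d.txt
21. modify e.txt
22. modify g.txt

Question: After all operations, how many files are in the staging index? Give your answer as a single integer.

After op 1 (modify b.txt): modified={b.txt} staged={none}
After op 2 (git reset c.txt): modified={b.txt} staged={none}
After op 3 (git add b.txt): modified={none} staged={b.txt}
After op 4 (git add g.txt): modified={none} staged={b.txt}
After op 5 (git reset f.txt): modified={none} staged={b.txt}
After op 6 (git reset e.txt): modified={none} staged={b.txt}
After op 7 (git add f.txt): modified={none} staged={b.txt}
After op 8 (modify e.txt): modified={e.txt} staged={b.txt}
After op 9 (git commit): modified={e.txt} staged={none}
After op 10 (modify b.txt): modified={b.txt, e.txt} staged={none}
After op 11 (git add b.txt): modified={e.txt} staged={b.txt}
After op 12 (git reset b.txt): modified={b.txt, e.txt} staged={none}
After op 13 (git add b.txt): modified={e.txt} staged={b.txt}
After op 14 (modify g.txt): modified={e.txt, g.txt} staged={b.txt}
After op 15 (modify b.txt): modified={b.txt, e.txt, g.txt} staged={b.txt}
After op 16 (modify d.txt): modified={b.txt, d.txt, e.txt, g.txt} staged={b.txt}
After op 17 (git add b.txt): modified={d.txt, e.txt, g.txt} staged={b.txt}
After op 18 (modify b.txt): modified={b.txt, d.txt, e.txt, g.txt} staged={b.txt}
After op 19 (git add e.txt): modified={b.txt, d.txt, g.txt} staged={b.txt, e.txt}
After op 20 (git add d.txt): modified={b.txt, g.txt} staged={b.txt, d.txt, e.txt}
After op 21 (modify e.txt): modified={b.txt, e.txt, g.txt} staged={b.txt, d.txt, e.txt}
After op 22 (modify g.txt): modified={b.txt, e.txt, g.txt} staged={b.txt, d.txt, e.txt}
Final staged set: {b.txt, d.txt, e.txt} -> count=3

Answer: 3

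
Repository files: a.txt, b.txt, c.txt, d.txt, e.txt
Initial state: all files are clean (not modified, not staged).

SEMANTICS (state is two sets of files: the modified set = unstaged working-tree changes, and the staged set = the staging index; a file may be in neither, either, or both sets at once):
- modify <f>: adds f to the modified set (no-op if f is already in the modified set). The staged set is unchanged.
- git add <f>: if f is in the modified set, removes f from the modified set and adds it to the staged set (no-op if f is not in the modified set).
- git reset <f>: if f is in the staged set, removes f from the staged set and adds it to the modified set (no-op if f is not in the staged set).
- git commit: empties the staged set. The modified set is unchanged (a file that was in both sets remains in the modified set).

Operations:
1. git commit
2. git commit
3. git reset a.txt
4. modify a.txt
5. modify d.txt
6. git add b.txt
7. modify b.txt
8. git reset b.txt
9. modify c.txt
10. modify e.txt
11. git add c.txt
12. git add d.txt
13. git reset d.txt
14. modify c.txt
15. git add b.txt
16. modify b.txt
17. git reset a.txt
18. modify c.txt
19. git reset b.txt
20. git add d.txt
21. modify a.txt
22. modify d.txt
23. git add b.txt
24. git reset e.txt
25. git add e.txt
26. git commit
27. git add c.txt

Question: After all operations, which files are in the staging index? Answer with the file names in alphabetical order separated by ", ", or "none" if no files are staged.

After op 1 (git commit): modified={none} staged={none}
After op 2 (git commit): modified={none} staged={none}
After op 3 (git reset a.txt): modified={none} staged={none}
After op 4 (modify a.txt): modified={a.txt} staged={none}
After op 5 (modify d.txt): modified={a.txt, d.txt} staged={none}
After op 6 (git add b.txt): modified={a.txt, d.txt} staged={none}
After op 7 (modify b.txt): modified={a.txt, b.txt, d.txt} staged={none}
After op 8 (git reset b.txt): modified={a.txt, b.txt, d.txt} staged={none}
After op 9 (modify c.txt): modified={a.txt, b.txt, c.txt, d.txt} staged={none}
After op 10 (modify e.txt): modified={a.txt, b.txt, c.txt, d.txt, e.txt} staged={none}
After op 11 (git add c.txt): modified={a.txt, b.txt, d.txt, e.txt} staged={c.txt}
After op 12 (git add d.txt): modified={a.txt, b.txt, e.txt} staged={c.txt, d.txt}
After op 13 (git reset d.txt): modified={a.txt, b.txt, d.txt, e.txt} staged={c.txt}
After op 14 (modify c.txt): modified={a.txt, b.txt, c.txt, d.txt, e.txt} staged={c.txt}
After op 15 (git add b.txt): modified={a.txt, c.txt, d.txt, e.txt} staged={b.txt, c.txt}
After op 16 (modify b.txt): modified={a.txt, b.txt, c.txt, d.txt, e.txt} staged={b.txt, c.txt}
After op 17 (git reset a.txt): modified={a.txt, b.txt, c.txt, d.txt, e.txt} staged={b.txt, c.txt}
After op 18 (modify c.txt): modified={a.txt, b.txt, c.txt, d.txt, e.txt} staged={b.txt, c.txt}
After op 19 (git reset b.txt): modified={a.txt, b.txt, c.txt, d.txt, e.txt} staged={c.txt}
After op 20 (git add d.txt): modified={a.txt, b.txt, c.txt, e.txt} staged={c.txt, d.txt}
After op 21 (modify a.txt): modified={a.txt, b.txt, c.txt, e.txt} staged={c.txt, d.txt}
After op 22 (modify d.txt): modified={a.txt, b.txt, c.txt, d.txt, e.txt} staged={c.txt, d.txt}
After op 23 (git add b.txt): modified={a.txt, c.txt, d.txt, e.txt} staged={b.txt, c.txt, d.txt}
After op 24 (git reset e.txt): modified={a.txt, c.txt, d.txt, e.txt} staged={b.txt, c.txt, d.txt}
After op 25 (git add e.txt): modified={a.txt, c.txt, d.txt} staged={b.txt, c.txt, d.txt, e.txt}
After op 26 (git commit): modified={a.txt, c.txt, d.txt} staged={none}
After op 27 (git add c.txt): modified={a.txt, d.txt} staged={c.txt}

Answer: c.txt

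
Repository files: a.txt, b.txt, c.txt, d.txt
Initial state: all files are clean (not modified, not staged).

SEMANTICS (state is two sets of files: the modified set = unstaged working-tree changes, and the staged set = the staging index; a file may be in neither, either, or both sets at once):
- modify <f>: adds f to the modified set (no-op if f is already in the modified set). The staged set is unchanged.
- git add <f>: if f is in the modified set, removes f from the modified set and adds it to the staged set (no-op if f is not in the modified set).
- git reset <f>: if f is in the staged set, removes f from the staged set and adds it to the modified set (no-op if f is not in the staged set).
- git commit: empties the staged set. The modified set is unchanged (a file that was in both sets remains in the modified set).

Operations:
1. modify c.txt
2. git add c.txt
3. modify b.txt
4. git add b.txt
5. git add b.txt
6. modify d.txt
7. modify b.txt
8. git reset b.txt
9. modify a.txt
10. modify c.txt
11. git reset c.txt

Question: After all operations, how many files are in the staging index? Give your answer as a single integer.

After op 1 (modify c.txt): modified={c.txt} staged={none}
After op 2 (git add c.txt): modified={none} staged={c.txt}
After op 3 (modify b.txt): modified={b.txt} staged={c.txt}
After op 4 (git add b.txt): modified={none} staged={b.txt, c.txt}
After op 5 (git add b.txt): modified={none} staged={b.txt, c.txt}
After op 6 (modify d.txt): modified={d.txt} staged={b.txt, c.txt}
After op 7 (modify b.txt): modified={b.txt, d.txt} staged={b.txt, c.txt}
After op 8 (git reset b.txt): modified={b.txt, d.txt} staged={c.txt}
After op 9 (modify a.txt): modified={a.txt, b.txt, d.txt} staged={c.txt}
After op 10 (modify c.txt): modified={a.txt, b.txt, c.txt, d.txt} staged={c.txt}
After op 11 (git reset c.txt): modified={a.txt, b.txt, c.txt, d.txt} staged={none}
Final staged set: {none} -> count=0

Answer: 0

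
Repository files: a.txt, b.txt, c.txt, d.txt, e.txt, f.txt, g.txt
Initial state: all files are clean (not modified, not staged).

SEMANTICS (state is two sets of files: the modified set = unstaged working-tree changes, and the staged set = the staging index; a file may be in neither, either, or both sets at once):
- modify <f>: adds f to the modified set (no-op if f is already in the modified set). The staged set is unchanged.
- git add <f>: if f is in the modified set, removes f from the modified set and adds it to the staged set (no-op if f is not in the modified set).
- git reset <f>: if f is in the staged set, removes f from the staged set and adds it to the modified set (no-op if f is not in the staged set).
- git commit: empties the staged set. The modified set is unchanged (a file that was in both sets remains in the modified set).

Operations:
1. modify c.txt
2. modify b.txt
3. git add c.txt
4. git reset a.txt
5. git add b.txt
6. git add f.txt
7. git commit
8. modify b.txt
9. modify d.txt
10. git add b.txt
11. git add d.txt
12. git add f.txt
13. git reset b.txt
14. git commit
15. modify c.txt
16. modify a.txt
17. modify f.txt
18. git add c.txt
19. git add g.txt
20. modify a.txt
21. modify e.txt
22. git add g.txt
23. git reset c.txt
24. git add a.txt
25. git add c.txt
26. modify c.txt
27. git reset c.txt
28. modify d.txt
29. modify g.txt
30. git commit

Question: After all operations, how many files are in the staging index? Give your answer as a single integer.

After op 1 (modify c.txt): modified={c.txt} staged={none}
After op 2 (modify b.txt): modified={b.txt, c.txt} staged={none}
After op 3 (git add c.txt): modified={b.txt} staged={c.txt}
After op 4 (git reset a.txt): modified={b.txt} staged={c.txt}
After op 5 (git add b.txt): modified={none} staged={b.txt, c.txt}
After op 6 (git add f.txt): modified={none} staged={b.txt, c.txt}
After op 7 (git commit): modified={none} staged={none}
After op 8 (modify b.txt): modified={b.txt} staged={none}
After op 9 (modify d.txt): modified={b.txt, d.txt} staged={none}
After op 10 (git add b.txt): modified={d.txt} staged={b.txt}
After op 11 (git add d.txt): modified={none} staged={b.txt, d.txt}
After op 12 (git add f.txt): modified={none} staged={b.txt, d.txt}
After op 13 (git reset b.txt): modified={b.txt} staged={d.txt}
After op 14 (git commit): modified={b.txt} staged={none}
After op 15 (modify c.txt): modified={b.txt, c.txt} staged={none}
After op 16 (modify a.txt): modified={a.txt, b.txt, c.txt} staged={none}
After op 17 (modify f.txt): modified={a.txt, b.txt, c.txt, f.txt} staged={none}
After op 18 (git add c.txt): modified={a.txt, b.txt, f.txt} staged={c.txt}
After op 19 (git add g.txt): modified={a.txt, b.txt, f.txt} staged={c.txt}
After op 20 (modify a.txt): modified={a.txt, b.txt, f.txt} staged={c.txt}
After op 21 (modify e.txt): modified={a.txt, b.txt, e.txt, f.txt} staged={c.txt}
After op 22 (git add g.txt): modified={a.txt, b.txt, e.txt, f.txt} staged={c.txt}
After op 23 (git reset c.txt): modified={a.txt, b.txt, c.txt, e.txt, f.txt} staged={none}
After op 24 (git add a.txt): modified={b.txt, c.txt, e.txt, f.txt} staged={a.txt}
After op 25 (git add c.txt): modified={b.txt, e.txt, f.txt} staged={a.txt, c.txt}
After op 26 (modify c.txt): modified={b.txt, c.txt, e.txt, f.txt} staged={a.txt, c.txt}
After op 27 (git reset c.txt): modified={b.txt, c.txt, e.txt, f.txt} staged={a.txt}
After op 28 (modify d.txt): modified={b.txt, c.txt, d.txt, e.txt, f.txt} staged={a.txt}
After op 29 (modify g.txt): modified={b.txt, c.txt, d.txt, e.txt, f.txt, g.txt} staged={a.txt}
After op 30 (git commit): modified={b.txt, c.txt, d.txt, e.txt, f.txt, g.txt} staged={none}
Final staged set: {none} -> count=0

Answer: 0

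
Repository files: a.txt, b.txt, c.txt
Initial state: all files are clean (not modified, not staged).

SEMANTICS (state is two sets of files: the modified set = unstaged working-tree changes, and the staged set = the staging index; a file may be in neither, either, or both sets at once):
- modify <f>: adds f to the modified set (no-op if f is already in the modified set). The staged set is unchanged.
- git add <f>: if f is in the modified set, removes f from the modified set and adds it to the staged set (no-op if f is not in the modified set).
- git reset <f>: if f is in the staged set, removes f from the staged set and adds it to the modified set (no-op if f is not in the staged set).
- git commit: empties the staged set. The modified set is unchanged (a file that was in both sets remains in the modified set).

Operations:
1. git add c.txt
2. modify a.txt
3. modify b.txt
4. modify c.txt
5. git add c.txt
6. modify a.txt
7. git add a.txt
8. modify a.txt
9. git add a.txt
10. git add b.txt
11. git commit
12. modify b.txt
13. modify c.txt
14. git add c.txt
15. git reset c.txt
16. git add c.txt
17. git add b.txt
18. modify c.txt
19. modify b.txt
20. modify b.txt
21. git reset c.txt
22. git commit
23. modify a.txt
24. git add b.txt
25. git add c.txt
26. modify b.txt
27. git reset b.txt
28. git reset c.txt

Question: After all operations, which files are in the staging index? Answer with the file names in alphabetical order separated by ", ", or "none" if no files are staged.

Answer: none

Derivation:
After op 1 (git add c.txt): modified={none} staged={none}
After op 2 (modify a.txt): modified={a.txt} staged={none}
After op 3 (modify b.txt): modified={a.txt, b.txt} staged={none}
After op 4 (modify c.txt): modified={a.txt, b.txt, c.txt} staged={none}
After op 5 (git add c.txt): modified={a.txt, b.txt} staged={c.txt}
After op 6 (modify a.txt): modified={a.txt, b.txt} staged={c.txt}
After op 7 (git add a.txt): modified={b.txt} staged={a.txt, c.txt}
After op 8 (modify a.txt): modified={a.txt, b.txt} staged={a.txt, c.txt}
After op 9 (git add a.txt): modified={b.txt} staged={a.txt, c.txt}
After op 10 (git add b.txt): modified={none} staged={a.txt, b.txt, c.txt}
After op 11 (git commit): modified={none} staged={none}
After op 12 (modify b.txt): modified={b.txt} staged={none}
After op 13 (modify c.txt): modified={b.txt, c.txt} staged={none}
After op 14 (git add c.txt): modified={b.txt} staged={c.txt}
After op 15 (git reset c.txt): modified={b.txt, c.txt} staged={none}
After op 16 (git add c.txt): modified={b.txt} staged={c.txt}
After op 17 (git add b.txt): modified={none} staged={b.txt, c.txt}
After op 18 (modify c.txt): modified={c.txt} staged={b.txt, c.txt}
After op 19 (modify b.txt): modified={b.txt, c.txt} staged={b.txt, c.txt}
After op 20 (modify b.txt): modified={b.txt, c.txt} staged={b.txt, c.txt}
After op 21 (git reset c.txt): modified={b.txt, c.txt} staged={b.txt}
After op 22 (git commit): modified={b.txt, c.txt} staged={none}
After op 23 (modify a.txt): modified={a.txt, b.txt, c.txt} staged={none}
After op 24 (git add b.txt): modified={a.txt, c.txt} staged={b.txt}
After op 25 (git add c.txt): modified={a.txt} staged={b.txt, c.txt}
After op 26 (modify b.txt): modified={a.txt, b.txt} staged={b.txt, c.txt}
After op 27 (git reset b.txt): modified={a.txt, b.txt} staged={c.txt}
After op 28 (git reset c.txt): modified={a.txt, b.txt, c.txt} staged={none}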